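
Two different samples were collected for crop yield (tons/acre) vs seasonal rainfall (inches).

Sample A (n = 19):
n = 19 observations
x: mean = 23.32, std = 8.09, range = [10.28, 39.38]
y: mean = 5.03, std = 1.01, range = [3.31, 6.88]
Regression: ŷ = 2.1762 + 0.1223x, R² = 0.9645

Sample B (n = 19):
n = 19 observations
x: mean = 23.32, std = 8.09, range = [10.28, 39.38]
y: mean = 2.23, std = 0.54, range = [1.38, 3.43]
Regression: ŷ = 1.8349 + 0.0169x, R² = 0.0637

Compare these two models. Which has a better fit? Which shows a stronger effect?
Model A has the better fit (R² = 0.9645 vs 0.0637). Model A shows the stronger effect (|β₁| = 0.1223 vs 0.0169).

Model Comparison:

Fit — compare R²:
- Model A: R² = 0.9645 → 96.45% of variance in crop yield explained
- Model B: R² = 0.0637 → 6.37% of variance in crop yield explained
- 0.9645 > 0.0637 → Model A has the better fit

Effect size (slope magnitude):
- Model A: β₁ = 0.1223 → predicted crop yield rises 0.1223 tons/acre per additional inch of rainfall
- Model B: β₁ = 0.0169 → predicted crop yield rises 0.0169 tons/acre per additional inch of rainfall
- |0.1223| > |0.0169| → Model A shows the stronger marginal effect

Notes:
- The two samples could reflect different populations, time periods, or measurement quality.
- A steeper slope doesn't make a better model if the scatter around the line is large.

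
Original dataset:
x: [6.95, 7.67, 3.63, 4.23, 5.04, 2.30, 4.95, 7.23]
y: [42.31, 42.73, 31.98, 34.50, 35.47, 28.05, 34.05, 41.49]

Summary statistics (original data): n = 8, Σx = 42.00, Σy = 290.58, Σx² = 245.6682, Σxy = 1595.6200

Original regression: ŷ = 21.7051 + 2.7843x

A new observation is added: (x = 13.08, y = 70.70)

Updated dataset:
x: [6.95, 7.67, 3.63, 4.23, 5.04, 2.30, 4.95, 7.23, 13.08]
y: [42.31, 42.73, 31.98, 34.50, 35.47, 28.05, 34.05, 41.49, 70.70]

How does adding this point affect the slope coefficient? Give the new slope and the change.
The slope changes from 2.7843 to 3.8830 (change of +1.0987, or +39.5%).

The new point has HIGH LEVERAGE: x = 13.08 is far from the original mean x̄ = 42.00/8 ≈ 5.25 (original range [2.30, 7.67]).

Step 1: Update the sums with the new point (n goes from 8 to 9)
Σx  = 42.00 + 13.08 = 55.08
Σy  = 290.58 + 70.70 = 361.28
Σx² = 245.6682 + 13.08² = 245.6682 + 171.0864 = 416.7546
Σxy = 1595.6200 + 13.08×70.70 = 1595.6200 + 924.7560 = 2520.3760

Step 2: Recompute the slope with b₁ = (nΣxy − ΣxΣy) / (nΣx² − (Σx)²)
Numerator   = 9×2520.3760 − 55.08×361.28 = 22683.3840 − 19899.3024 = 2784.0816
Denominator = 9×416.7546 − 55.08² = 3750.7914 − 3033.8064 = 716.9850
b₁(new) = 2784.0816 / 716.9850 = 3.8830

(Same formula on the original sums: (8×1595.6200 − 42.00×290.58) / (8×245.6682 − 42.00²) = 560.6000 / 201.3456 = 2.7843, matching the given fit.)

Step 3: Change in slope
Δβ₁ = 3.8830 − 2.7843 = +1.0987
Relative change = +1.0987 / 2.7843 × 100% = +39.5%
→ the slope increases when the point is added.

A high-leverage point only changes the slope if it is off the original line; here y = 70.70 is above the original trend, so the slope increases.
In practice: examine leverage (hᵢ) and Cook's distance rather than deleting it automatically.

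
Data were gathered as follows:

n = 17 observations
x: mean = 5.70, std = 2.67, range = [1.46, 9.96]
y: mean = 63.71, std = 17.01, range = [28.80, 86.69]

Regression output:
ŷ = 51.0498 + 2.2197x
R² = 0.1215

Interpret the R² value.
R² = 0.1215 means 12.15% of the variation in y is explained by the linear relationship with x. This indicates a weak fit.

The coefficient of determination R² is the fraction of the total variation in y that the fitted line accounts for.

Here R² = 0.1215:
- Explained: 12.15% of the variation in y
- Unexplained (residual): 100% − 12.15% = 87.85%
- Rule of thumb (below 0.3 weak; 0.3 to below 0.7 moderate; 0.7 and above strong) → weak

Calculation: R² = 1 − (SS_res / SS_tot), where SS_res is the sum of squared residuals and SS_tot the total sum of squares.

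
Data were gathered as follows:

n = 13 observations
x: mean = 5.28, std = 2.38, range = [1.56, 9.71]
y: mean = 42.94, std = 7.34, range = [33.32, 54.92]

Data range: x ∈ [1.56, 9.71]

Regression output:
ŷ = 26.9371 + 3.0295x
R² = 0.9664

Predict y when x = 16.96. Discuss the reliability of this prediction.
ŷ = 78.3174, but this is extrapolation (above the data range [1.56, 9.71]) and may be unreliable.

Prediction calculation:
ŷ = 26.9371 + 3.0295 × 16.96
ŷ = 78.3174

Reliability:
- Data range: x ∈ [1.56, 9.71]
- Prediction point: x = 16.96 is 7.25 units above the observed range → this is EXTRAPOLATION, not interpolation

Why that matters here:
- The linear relationship may not hold outside the observed range
- There are no observations near this x to validate the fitted line there

A defensible statement: 'if the linear trend continued to x = 16.96, y would be about 78.3174' — the premise is untested.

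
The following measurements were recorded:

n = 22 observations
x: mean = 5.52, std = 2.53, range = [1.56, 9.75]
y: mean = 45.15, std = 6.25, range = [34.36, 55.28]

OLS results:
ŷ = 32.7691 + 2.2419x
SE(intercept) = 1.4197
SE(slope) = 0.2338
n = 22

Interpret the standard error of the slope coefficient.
The slope 2.2419 is pinned down to within about ±0.2338 (one SE) by these data — relative uncertainty 10.4%, i.e. precise.

SE(β̂₁) = s / √Sxx, where s is the residual standard deviation and Sxx = Σ(x − x̄)². It is the yardstick for how far β̂₁ = 2.2419 could plausibly be from the true slope.

Relative precision:
- SE / |β̂₁| = 0.2338 / 2.2419 = 10.4%
- Rule of thumb (under 20%: precise; 20% to under 50%: moderately precise; 50% or more: imprecise) → precise

Rough 95% range (±2 SE): 2.2419 ± 0.4676 → (1.7743, 2.7095).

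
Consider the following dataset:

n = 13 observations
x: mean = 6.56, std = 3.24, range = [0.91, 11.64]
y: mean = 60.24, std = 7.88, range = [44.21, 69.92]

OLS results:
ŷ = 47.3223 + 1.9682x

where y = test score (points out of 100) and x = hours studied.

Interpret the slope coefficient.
An increase of one hour in study time is associated with a 1.9682 points increase in predicted test score.

The slope β₁ = 1.9682 gives the rate at which the fitted test score changes with study time.

Interpretation:
- Study time up by 1 hour → predicted test score increases by 1.9682 points
- The effect is assumed constant over the observed range of x (linearity)

The intercept β₀ = 47.3223 is the predicted test score when study time = 0; since the smallest observed x is 0.91, this is an extrapolation and mainly anchors the line.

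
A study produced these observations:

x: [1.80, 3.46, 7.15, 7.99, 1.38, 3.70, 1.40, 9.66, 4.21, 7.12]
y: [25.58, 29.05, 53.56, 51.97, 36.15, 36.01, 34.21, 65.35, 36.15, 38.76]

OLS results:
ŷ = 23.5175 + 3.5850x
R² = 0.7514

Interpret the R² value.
R² = 0.7514 means 75.14% of the variation in y is explained by the linear relationship with x. This indicates a strong fit.

The coefficient of determination R² is the fraction of the total variation in y that the fitted line accounts for.

Here R² = 0.7514:
- Explained: 75.14% of the variation in y
- Unexplained (residual): 100% − 75.14% = 24.86%
- Rule of thumb (below 0.3 weak; 0.3 to below 0.7 moderate; 0.7 and above strong) → strong

Equivalently, for simple linear regression R² = r², so |r| = √0.7514 ≈ 0.8668.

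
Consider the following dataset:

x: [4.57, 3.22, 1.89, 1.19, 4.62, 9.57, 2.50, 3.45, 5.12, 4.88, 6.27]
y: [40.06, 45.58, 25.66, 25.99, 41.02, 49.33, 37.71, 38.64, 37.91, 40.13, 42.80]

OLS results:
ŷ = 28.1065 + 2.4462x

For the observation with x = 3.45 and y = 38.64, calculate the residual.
Residual = 2.0941

The residual is the difference between the actual value and the predicted value:

Residual = y - ŷ

Step 1: Calculate predicted value
ŷ = 28.1065 + 2.4462 × 3.45
ŷ = 36.5459

Step 2: Calculate residual
Residual = 38.64 - 36.5459
Residual = 2.0941

The residual is positive, so the observed y = 38.64 sits above the regression line (the line underestimates it by 2.0941).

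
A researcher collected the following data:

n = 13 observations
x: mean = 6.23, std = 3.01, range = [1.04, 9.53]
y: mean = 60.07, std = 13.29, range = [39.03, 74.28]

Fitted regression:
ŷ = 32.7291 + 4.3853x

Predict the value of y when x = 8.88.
ŷ = 71.6706

Plug x = 8.88 into the fitted line:

ŷ = 32.7291 + 4.3853 × 8.88
ŷ = 32.7291 + 38.9415
ŷ = 71.6706

This is the fitted mean response at that x — an individual observation would come with a wider prediction interval.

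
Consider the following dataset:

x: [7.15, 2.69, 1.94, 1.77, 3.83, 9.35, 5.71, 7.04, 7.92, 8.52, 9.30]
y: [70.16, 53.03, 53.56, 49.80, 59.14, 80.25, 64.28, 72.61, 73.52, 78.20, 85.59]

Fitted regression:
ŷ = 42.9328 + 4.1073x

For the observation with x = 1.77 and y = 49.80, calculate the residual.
Residual = -0.4027

The residual is the difference between the actual value and the predicted value:

Residual = y - ŷ

Step 1: Calculate predicted value
ŷ = 42.9328 + 4.1073 × 1.77
ŷ = 50.2027

Step 2: Calculate residual
Residual = 49.80 - 50.2027
Residual = -0.4027

Sign check: y < ŷ, so the point is below the line and the fit overestimates here.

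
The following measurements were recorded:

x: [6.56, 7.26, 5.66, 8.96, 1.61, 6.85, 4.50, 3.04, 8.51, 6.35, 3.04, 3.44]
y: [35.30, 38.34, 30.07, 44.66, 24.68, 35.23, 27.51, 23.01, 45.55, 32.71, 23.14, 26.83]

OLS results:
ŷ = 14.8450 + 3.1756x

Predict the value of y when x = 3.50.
ŷ = 25.9596

To predict y for x = 3.50, substitute into the regression equation:

ŷ = 14.8450 + 3.1756 × 3.50
ŷ = 14.8450 + 11.1146
ŷ = 25.9596

This is the fitted mean response at that x — an individual observation would come with a wider prediction interval.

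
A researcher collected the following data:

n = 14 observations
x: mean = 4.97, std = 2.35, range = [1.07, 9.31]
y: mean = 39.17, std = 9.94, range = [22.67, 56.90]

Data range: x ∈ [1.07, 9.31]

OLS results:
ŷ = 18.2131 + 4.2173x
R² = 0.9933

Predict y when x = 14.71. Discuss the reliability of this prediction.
ŷ = 80.2496, but this is extrapolation (above the data range [1.07, 9.31]) and may be unreliable.

Prediction calculation:
ŷ = 18.2131 + 4.2173 × 14.71
ŷ = 80.2496

Reliability:
- Data range: x ∈ [1.07, 9.31]
- Prediction point: x = 14.71 is 5.40 units above the observed range → this is EXTRAPOLATION, not interpolation

Why that matters here:
- R² describes fit only over the sampled x values; it says nothing about behaviour beyond them
- There are no observations near this x to validate the fitted line there

Report the number if required, but flag clearly that it is an extrapolation.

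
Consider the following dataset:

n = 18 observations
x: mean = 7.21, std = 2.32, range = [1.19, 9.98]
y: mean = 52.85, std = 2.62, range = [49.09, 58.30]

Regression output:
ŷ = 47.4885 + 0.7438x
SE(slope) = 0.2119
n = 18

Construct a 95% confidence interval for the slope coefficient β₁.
The 95% CI for β₁ is (0.2946, 1.1930)

Confidence interval for the slope:

The 95% CI for β₁ is: β̂₁ ± t*(α/2, n-2) × SE(β̂₁)

Step 1: Find critical t-value
- Confidence level = 0.95
- Degrees of freedom = n - 2 = 18 - 2 = 16
- t*(α/2, 16) = 2.1199

Step 2: Calculate margin of error
Margin = 2.1199 × 0.2119 = 0.4492

Step 3: Construct interval
CI = 0.7438 ± 0.4492
CI = (0.2946, 1.1930)

Interpretation: each one-unit increase in x is associated with a change in mean y of between 0.2946 and 1.1930, with 95% confidence.
Since 0 is outside the interval, a two-sided test at α = 0.05 would reject H₀: β₁ = 0.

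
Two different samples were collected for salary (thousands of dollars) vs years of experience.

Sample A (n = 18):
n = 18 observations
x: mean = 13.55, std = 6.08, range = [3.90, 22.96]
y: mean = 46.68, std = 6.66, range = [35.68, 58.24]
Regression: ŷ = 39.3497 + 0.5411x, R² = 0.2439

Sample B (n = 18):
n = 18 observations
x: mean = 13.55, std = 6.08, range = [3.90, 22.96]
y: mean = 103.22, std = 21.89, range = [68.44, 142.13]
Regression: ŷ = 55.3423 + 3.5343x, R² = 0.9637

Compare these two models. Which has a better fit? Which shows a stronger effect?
Model B has the better fit (R² = 0.9637 vs 0.2439). Model B shows the stronger effect (|β₁| = 3.5343 vs 0.5411).

Model Comparison:

Which explains more variance? (R²)
- Model A: R² = 0.2439 → 24.39% of variance in salary explained
- Model B: R² = 0.9637 → 96.37% of variance in salary explained
- 0.9637 > 0.2439 → Model B has the better fit

Strength of effect — compare |β₁|:
- Model A: β₁ = 0.5411 → predicted salary rises 0.5411 thousand dollars per additional year of experience
- Model B: β₁ = 3.5343 → predicted salary rises 3.5343 thousand dollars per additional year of experience
- |0.5411| < |3.5343| → Model B shows the stronger marginal effect

Note: A better fit (higher R²) doesn't necessarily mean a more important relationship.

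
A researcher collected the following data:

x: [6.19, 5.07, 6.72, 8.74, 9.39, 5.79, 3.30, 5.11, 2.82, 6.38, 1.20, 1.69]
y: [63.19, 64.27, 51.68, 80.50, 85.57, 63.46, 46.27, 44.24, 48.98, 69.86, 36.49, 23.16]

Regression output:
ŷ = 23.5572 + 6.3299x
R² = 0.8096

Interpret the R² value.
The model explains 80.96% of the variance in y (R² = 0.8096), leaving 19.04% unexplained; the fit is strong.

The coefficient of determination R² is the fraction of the total variation in y that the fitted line accounts for.

Here R² = 0.8096:
- Explained: 80.96% of the variation in y
- Unexplained (residual): 100% − 80.96% = 19.04%
- Rule of thumb (below 0.3 weak; 0.3 to below 0.7 moderate; 0.7 and above strong) → strong

Note: R² says nothing about causation, and a high R² does not by itself mean the linear form is appropriate — check the residuals.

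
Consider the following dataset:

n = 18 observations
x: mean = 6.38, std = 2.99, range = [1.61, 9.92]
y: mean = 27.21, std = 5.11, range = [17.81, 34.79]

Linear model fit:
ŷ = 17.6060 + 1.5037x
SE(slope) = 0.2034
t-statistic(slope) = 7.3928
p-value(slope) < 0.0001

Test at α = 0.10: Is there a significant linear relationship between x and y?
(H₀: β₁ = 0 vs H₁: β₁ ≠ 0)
Since p-value < 0.0001 < α = 0.10, reject H₀ — the slope is significantly different from 0.

Hypothesis test for the slope coefficient:

H₀: β₁ = 0 (no linear relationship)
H₁: β₁ ≠ 0 (linear relationship exists)

Test statistic: t = β̂₁ / SE(β̂₁) = 1.5037 / 0.2034 = 7.3928

p < 0.0001: how often a slope estimate this far from 0 (in SE units) would arise by chance if β₁ were truly 0.

Decision rule: reject H₀ if p-value < α.
p-value < 0.0001 < α = 0.10 → reject H₀.

Conclusion: the linear association between x and y is significant at the 10% level.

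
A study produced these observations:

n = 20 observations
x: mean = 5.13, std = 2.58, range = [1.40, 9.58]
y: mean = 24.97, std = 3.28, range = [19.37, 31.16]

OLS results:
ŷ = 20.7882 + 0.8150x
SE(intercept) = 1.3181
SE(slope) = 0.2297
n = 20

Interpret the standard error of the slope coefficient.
The slope 0.8150 is pinned down to within about ±0.2297 (one SE) by these data — relative uncertainty 28.2%, i.e. moderately precise.

What SE measures:
- The standard error quantifies the sampling variability of the coefficient estimate
- It is the estimated standard deviation of β̂₁ across hypothetical repeated samples of the same size
- Smaller SE → more precise estimate

Relative precision:
- SE / |β̂₁| = 0.2297 / 0.8150 = 28.2%
- Rule of thumb (under 20%: precise; 20% to under 50%: moderately precise; 50% or more: imprecise) → moderately precise

Link to interval estimation: a confidence interval for β₁ is β̂₁ ± t* × 0.2297, so SE sets the half-width per unit of t*.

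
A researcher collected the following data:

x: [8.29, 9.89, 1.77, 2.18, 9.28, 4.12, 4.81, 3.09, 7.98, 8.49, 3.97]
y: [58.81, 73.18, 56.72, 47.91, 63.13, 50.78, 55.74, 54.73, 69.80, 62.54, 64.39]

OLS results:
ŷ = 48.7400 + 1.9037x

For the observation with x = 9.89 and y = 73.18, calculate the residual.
Residual = 5.6124

The residual is the difference between the actual value and the predicted value:

Residual = y - ŷ

Step 1: Calculate predicted value
ŷ = 48.7400 + 1.9037 × 9.89
ŷ = 67.5676

Step 2: Calculate residual
Residual = 73.18 - 67.5676
Residual = 5.6124

Interpretation: the model underestimates the actual value by 5.6124 at this point (positive residual → observation lies above the fitted line).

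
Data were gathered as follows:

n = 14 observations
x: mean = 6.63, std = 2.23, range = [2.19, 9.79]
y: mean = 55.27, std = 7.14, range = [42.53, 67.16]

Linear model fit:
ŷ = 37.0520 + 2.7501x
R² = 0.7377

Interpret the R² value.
R² = 0.7377 means 73.77% of the variation in y is explained by the linear relationship with x. This indicates a strong fit.

The coefficient of determination R² is the fraction of the total variation in y that the fitted line accounts for.

Here R² = 0.7377:
- Explained: 73.77% of the variation in y
- Unexplained (residual): 100% − 73.77% = 26.23%
- Rule of thumb (below 0.3 weak; 0.3 to below 0.7 moderate; 0.7 and above strong) → strong

Calculation: R² = 1 − (SS_res / SS_tot), where SS_res is the sum of squared residuals and SS_tot the total sum of squares.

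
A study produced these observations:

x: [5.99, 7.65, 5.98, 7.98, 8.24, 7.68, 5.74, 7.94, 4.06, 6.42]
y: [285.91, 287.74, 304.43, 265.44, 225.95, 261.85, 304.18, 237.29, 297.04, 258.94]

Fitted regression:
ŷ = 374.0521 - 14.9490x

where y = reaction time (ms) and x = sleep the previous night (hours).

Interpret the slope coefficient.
On average, reaction time is about 14.9490 ms lower for every extra hour of sleep.

The slope coefficient β₁ = -14.9490 represents the marginal effect of sleep on reaction time.

Interpretation:
- Sleep up by 1 hour → predicted reaction time decreases by 14.9490 ms
- This is a linear approximation: the same per-unit change is assumed across the whole observed x range
- The sign (−) gives the direction; the magnitude 14.9490 gives the size of the effect per hour

(β₀ = 374.0521 is the fitted value at x = 0 and is not part of the slope interpretation.)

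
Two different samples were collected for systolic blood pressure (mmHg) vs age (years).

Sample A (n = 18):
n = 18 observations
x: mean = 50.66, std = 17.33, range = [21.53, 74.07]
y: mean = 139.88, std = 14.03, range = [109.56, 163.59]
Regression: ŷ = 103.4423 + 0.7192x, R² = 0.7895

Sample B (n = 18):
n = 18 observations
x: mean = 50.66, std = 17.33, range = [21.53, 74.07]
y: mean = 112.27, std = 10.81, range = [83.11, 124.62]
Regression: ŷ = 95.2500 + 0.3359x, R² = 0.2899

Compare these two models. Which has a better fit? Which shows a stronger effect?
Model A has the better fit (R² = 0.7895 vs 0.2899). Model A shows the stronger effect (|β₁| = 0.7192 vs 0.3359).

Model Comparison:

Goodness of fit (R²):
- Model A: R² = 0.7895 → 78.95% of variance in blood pressure explained
- Model B: R² = 0.2899 → 28.99% of variance in blood pressure explained
- 0.7895 > 0.2899 → Model A has the better fit

Effect size (slope magnitude):
- Model A: β₁ = 0.7192 → predicted blood pressure rises 0.7192 mmHg per additional year of age
- Model B: β₁ = 0.3359 → predicted blood pressure rises 0.3359 mmHg per additional year of age
- |0.7192| > |0.3359| → Model A shows the stronger marginal effect

Notes:
- A steeper slope doesn't make a better model if the scatter around the line is large.
- A better fit (higher R²) doesn't necessarily mean a more important relationship.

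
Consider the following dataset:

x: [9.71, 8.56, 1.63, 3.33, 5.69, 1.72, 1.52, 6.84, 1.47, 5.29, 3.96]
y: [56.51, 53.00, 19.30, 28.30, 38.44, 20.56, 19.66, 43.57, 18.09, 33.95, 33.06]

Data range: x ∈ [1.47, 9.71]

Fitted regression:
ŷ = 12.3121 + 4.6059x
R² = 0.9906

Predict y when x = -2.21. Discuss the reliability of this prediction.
ŷ = 2.1331, but this is extrapolation (below the data range [1.47, 9.71]) and may be unreliable.

Prediction calculation:
ŷ = 12.3121 + 4.6059 × (-2.21)
ŷ = 2.1331

Reliability:
- Data range: x ∈ [1.47, 9.71]
- Prediction point: x = -2.21 is 3.68 units below the observed range → this is EXTRAPOLATION, not interpolation

Why that matters here:
- The standard error of prediction grows with (x − x̄)², and x = -2.21 is far from x̄ = 4.52
- Real relationships often flatten, saturate, or turn nonlinear at extremes

The R² = 0.9906 only validates the fit within [1.47, 9.71]; treat ŷ = 2.1331 with caution.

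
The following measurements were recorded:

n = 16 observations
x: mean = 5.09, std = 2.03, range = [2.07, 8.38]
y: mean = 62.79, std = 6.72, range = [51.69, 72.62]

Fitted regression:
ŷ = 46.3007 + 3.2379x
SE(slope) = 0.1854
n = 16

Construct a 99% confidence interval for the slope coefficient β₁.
The 99% CI for β₁ is (2.6860, 3.7898)

Confidence interval for the slope:

The 99% CI for β₁ is: β̂₁ ± t*(α/2, n-2) × SE(β̂₁)

Step 1: Find critical t-value
- Confidence level = 0.99
- Degrees of freedom = n - 2 = 16 - 2 = 14
- t*(α/2, 14) = 2.9768

Step 2: Calculate margin of error
Margin = 2.9768 × 0.1854 = 0.5519

Step 3: Construct interval
CI = 3.2379 ± 0.5519
CI = (2.6860, 3.7898)

Interpretation: intervals built this way capture the true β₁ in 99% of repeated samples; here the plausible range for the per-unit effect of x on y is 2.6860 to 3.7898.
Since 0 is outside the interval, a two-sided test at α = 0.01 would reject H₀: β₁ = 0.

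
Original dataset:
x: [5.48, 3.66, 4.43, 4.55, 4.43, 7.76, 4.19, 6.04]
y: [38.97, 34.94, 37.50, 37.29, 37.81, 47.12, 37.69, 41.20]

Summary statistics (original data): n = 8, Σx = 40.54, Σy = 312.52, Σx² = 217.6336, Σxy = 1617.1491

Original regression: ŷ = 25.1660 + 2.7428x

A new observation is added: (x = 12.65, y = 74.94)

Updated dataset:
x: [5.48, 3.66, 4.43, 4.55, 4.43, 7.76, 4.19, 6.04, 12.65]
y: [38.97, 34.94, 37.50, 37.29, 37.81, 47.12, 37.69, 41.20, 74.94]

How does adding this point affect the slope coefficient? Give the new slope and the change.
Adding the point moves β₁ from 2.7428 to 4.3481, i.e. it increases by 1.6053 (+58.5%).

x = 12.65 lies well outside the original x-range [3.66, 7.76] (x̄ ≈ 5.07), so this observation has high leverage and can move the slope substantially.

Step 1: Update the sums with the new point (n goes from 8 to 9)
Σx  = 40.54 + 12.65 = 53.19
Σy  = 312.52 + 74.94 = 387.46
Σx² = 217.6336 + 12.65² = 217.6336 + 160.0225 = 377.6561
Σxy = 1617.1491 + 12.65×74.94 = 1617.1491 + 947.9910 = 2565.1401

Step 2: Recompute the slope with b₁ = (nΣxy − ΣxΣy) / (nΣx² − (Σx)²)
Numerator   = 9×2565.1401 − 53.19×387.46 = 23086.2609 − 20608.9974 = 2477.2635
Denominator = 9×377.6561 − 53.19² = 3398.9049 − 2829.1761 = 569.7288
b₁(new) = 2477.2635 / 569.7288 = 4.3481

(Same formula on the original sums: (8×1617.1491 − 40.54×312.52) / (8×217.6336 − 40.54²) = 267.6320 / 97.5772 = 2.7428, matching the given fit.)

Step 3: Change in slope
Δβ₁ = 4.3481 − 2.7428 = +1.6053
Relative change = +1.6053 / 2.7428 × 100% = +58.5%
→ the slope increases when the point is added.

Because the point sits above the extension of the original line at a high-leverage x, it tilts the fit up.
In practice: examine leverage (hᵢ) and Cook's distance rather than deleting it automatically; refit with and without it and report both if conclusions differ.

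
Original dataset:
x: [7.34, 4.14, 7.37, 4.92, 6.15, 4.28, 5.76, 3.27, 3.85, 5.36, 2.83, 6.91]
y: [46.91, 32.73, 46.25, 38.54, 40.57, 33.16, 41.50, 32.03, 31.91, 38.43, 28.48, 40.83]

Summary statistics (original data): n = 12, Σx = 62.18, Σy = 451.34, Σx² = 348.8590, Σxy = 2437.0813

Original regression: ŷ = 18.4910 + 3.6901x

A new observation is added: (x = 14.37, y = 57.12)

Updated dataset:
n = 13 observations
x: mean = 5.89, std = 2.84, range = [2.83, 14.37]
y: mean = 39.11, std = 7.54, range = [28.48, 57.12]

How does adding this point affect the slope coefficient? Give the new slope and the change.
New slope β₁ = 2.5226 versus 3.6901 before: a change of -1.1675 (-31.6%).

The new point has HIGH LEVERAGE: x = 14.37 is far from the original mean x̄ = 62.18/12 ≈ 5.18 (original range [2.83, 7.37]).

Step 1: Update the sums with the new point (n goes from 12 to 13)
Σx  = 62.18 + 14.37 = 76.55
Σy  = 451.34 + 57.12 = 508.46
Σx² = 348.8590 + 14.37² = 348.8590 + 206.4969 = 555.3559
Σxy = 2437.0813 + 14.37×57.12 = 2437.0813 + 820.8144 = 3257.8957

Step 2: Recompute the slope with b₁ = (nΣxy − ΣxΣy) / (nΣx² − (Σx)²)
Numerator   = 13×3257.8957 − 76.55×508.46 = 42352.6441 − 38922.6130 = 3430.0311
Denominator = 13×555.3559 − 76.55² = 7219.6267 − 5859.9025 = 1359.7242
b₁(new) = 3430.0311 / 1359.7242 = 2.5226

(Same formula on the original sums: (12×2437.0813 − 62.18×451.34) / (12×348.8590 − 62.18²) = 1180.6544 / 319.9556 = 3.6901, matching the given fit.)

Step 3: Change in slope
Δβ₁ = 2.5226 − 3.6901 = -1.1675
Relative change = -1.1675 / 3.6901 × 100% = -31.6%
→ the slope decreases when the point is added.

A high-leverage point only changes the slope if it is off the original line; here y = 57.12 is below the original trend, so the slope decreases.
In practice: investigate whether it comes from the same population as the rest of the sample; examine leverage (hᵢ) and Cook's distance rather than deleting it automatically.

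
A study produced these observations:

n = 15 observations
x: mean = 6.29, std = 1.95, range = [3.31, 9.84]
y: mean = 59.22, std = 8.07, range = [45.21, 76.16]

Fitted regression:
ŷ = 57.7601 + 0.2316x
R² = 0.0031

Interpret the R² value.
About 0.31% of the variability in y is accounted for by the regression on x (R² = 0.0031) — a weak linear fit.

R² = 1 − SS_res/SS_tot compares the residual scatter to the total scatter of y about its mean.

Here R² = 0.0031:
- Explained: 0.31% of the variation in y
- Unexplained (residual): 100% − 0.31% = 99.69%
- Rule of thumb (below 0.3 weak; 0.3 to below 0.7 moderate; 0.7 and above strong) → weak

Note: R² never decreases when predictors are added, so it should not be used alone to compare models of different size.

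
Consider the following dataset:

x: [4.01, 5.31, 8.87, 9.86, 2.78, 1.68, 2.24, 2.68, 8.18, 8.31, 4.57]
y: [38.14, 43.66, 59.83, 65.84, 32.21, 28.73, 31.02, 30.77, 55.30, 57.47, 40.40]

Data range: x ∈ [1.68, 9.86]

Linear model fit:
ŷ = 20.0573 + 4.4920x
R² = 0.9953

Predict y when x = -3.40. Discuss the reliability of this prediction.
The equation gives ŷ = 4.7845; however x = -3.40 is 5.08 units below the observed range, so this extrapolated value should not be trusted.

Prediction calculation:
ŷ = 20.0573 + 4.4920 × (-3.40)
ŷ = 4.7845

Reliability:
- Data range: x ∈ [1.68, 9.86]
- Prediction point: x = -3.40 is 5.08 units below the observed range → this is EXTRAPOLATION, not interpolation

Why that matters here:
- There are no observations near this x to validate the fitted line there
- Real relationships often flatten, saturate, or turn nonlinear at extremes

A defensible statement: 'if the linear trend continued to x = -3.40, y would be about 4.7845' — the premise is untested.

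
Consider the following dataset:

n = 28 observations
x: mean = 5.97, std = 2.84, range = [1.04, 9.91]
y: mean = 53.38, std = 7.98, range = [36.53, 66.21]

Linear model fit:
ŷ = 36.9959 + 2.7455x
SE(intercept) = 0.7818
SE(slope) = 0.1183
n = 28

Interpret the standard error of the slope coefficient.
SE(slope) = 0.1183 measures the uncertainty in the estimated slope. The coefficient is estimated precisely (SE/|β̂₁| = 4.3%).

SE(β̂₁) = s / √Sxx, where s is the residual standard deviation and Sxx = Σ(x − x̄)². It is the yardstick for how far β̂₁ = 2.7455 could plausibly be from the true slope.

Relative precision:
- SE / |β̂₁| = 0.1183 / 2.7455 = 4.3%
- Rule of thumb (under 20%: precise; 20% to under 50%: moderately precise; 50% or more: imprecise) → precise

Rough 95% range (±2 SE): 2.7455 ± 0.2366 → (2.5089, 2.9821).

What drives SE(β̂₁): larger n (here n = 28) → smaller SE; wider spread of x values → smaller SE.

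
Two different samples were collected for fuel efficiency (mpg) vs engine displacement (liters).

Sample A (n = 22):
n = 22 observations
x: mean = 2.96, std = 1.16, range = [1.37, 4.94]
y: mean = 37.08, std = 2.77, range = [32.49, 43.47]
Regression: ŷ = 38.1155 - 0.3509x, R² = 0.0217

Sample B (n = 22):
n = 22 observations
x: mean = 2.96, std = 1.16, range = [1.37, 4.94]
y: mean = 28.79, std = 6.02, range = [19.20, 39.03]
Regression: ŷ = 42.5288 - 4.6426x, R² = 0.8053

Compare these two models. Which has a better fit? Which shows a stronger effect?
Model B has the better fit (R² = 0.8053 vs 0.0217). Model B shows the stronger effect (|β₁| = 4.6426 vs 0.3509).

Model Comparison:

Goodness of fit (R²):
- Model A: R² = 0.0217 → 2.17% of variance in fuel efficiency explained
- Model B: R² = 0.8053 → 80.53% of variance in fuel efficiency explained
- 0.8053 > 0.0217 → Model B has the better fit

Effect size (slope magnitude):
- Model A: β₁ = -0.3509 → predicted fuel efficiency falls 0.3509 mpg per additional liter of engine displacement
- Model B: β₁ = -4.6426 → predicted fuel efficiency falls 4.6426 mpg per additional liter of engine displacement
- |-0.3509| < |-4.6426| → Model B shows the stronger marginal effect

Note: A better fit (higher R²) doesn't necessarily mean a more important relationship.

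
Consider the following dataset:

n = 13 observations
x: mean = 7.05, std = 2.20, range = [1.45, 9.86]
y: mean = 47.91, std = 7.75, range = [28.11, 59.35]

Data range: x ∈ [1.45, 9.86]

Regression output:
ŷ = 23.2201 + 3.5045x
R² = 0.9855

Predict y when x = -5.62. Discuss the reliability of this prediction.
ŷ = 3.5248 (extrapolation — x = -5.62 lies outside [1.45, 9.86], so reliability is low).

Prediction calculation:
ŷ = 23.2201 + 3.5045 × (-5.62)
ŷ = 3.5248

Reliability:
- Data range: x ∈ [1.45, 9.86]
- Prediction point: x = -5.62 is 7.07 units below the observed range → this is EXTRAPOLATION, not interpolation

Why that matters here:
- Real relationships often flatten, saturate, or turn nonlinear at extremes
- The standard error of prediction grows with (x − x̄)², and x = -5.62 is far from x̄ = 7.05

A defensible statement: 'if the linear trend continued to x = -5.62, y would be about 3.5248' — the premise is untested.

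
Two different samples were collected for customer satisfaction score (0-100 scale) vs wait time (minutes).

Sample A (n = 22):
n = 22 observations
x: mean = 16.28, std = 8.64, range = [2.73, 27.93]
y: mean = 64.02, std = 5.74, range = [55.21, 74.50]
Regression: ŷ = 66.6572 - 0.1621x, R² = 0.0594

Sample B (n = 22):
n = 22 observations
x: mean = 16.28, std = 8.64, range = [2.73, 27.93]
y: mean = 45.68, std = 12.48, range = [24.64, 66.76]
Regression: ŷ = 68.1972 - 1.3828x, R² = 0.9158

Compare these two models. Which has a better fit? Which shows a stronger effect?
Model B has the better fit (R² = 0.9158 vs 0.0594). Model B shows the stronger effect (|β₁| = 1.3828 vs 0.1621).

Model Comparison:

Goodness of fit (R²):
- Model A: R² = 0.0594 → 5.94% of variance in satisfaction score explained
- Model B: R² = 0.9158 → 91.58% of variance in satisfaction score explained
- 0.9158 > 0.0594 → Model B has the better fit

Strength of effect — compare |β₁|:
- Model A: β₁ = -0.1621 → predicted satisfaction score falls 0.1621 points per additional minute of wait time
- Model B: β₁ = -1.3828 → predicted satisfaction score falls 1.3828 points per additional minute of wait time
- |-0.1621| < |-1.3828| → Model B shows the stronger marginal effect

Notes:
- The two samples could reflect different populations, time periods, or measurement quality.
- A steeper slope doesn't make a better model if the scatter around the line is large.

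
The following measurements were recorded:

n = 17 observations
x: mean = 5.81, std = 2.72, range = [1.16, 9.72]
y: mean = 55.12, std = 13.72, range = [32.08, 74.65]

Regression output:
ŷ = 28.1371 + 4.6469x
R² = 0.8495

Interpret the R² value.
About 84.95% of the variability in y is accounted for by the regression on x (R² = 0.8495) — a strong linear fit.

R² = 1 − SS_res/SS_tot compares the residual scatter to the total scatter of y about its mean.

Here R² = 0.8495:
- Explained: 84.95% of the variation in y
- Unexplained (residual): 100% − 84.95% = 15.05%
- Rule of thumb (below 0.3 weak; 0.3 to below 0.7 moderate; 0.7 and above strong) → strong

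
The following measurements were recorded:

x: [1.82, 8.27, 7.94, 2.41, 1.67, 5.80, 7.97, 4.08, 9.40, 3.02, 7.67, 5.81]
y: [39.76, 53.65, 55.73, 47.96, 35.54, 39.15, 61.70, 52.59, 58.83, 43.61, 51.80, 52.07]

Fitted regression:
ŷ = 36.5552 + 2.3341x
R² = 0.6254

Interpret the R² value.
R² = 0.6254 means 62.54% of the variation in y is explained by the linear relationship with x. This indicates a moderate fit.

R² (coefficient of determination) measures the proportion of variance in y explained by the regression model.

Here R² = 0.6254:
- Explained: 62.54% of the variation in y
- Unexplained (residual): 100% − 62.54% = 37.46%
- Rule of thumb (below 0.3 weak; 0.3 to below 0.7 moderate; 0.7 and above strong) → moderate

Note: R² says nothing about causation, and a high R² does not by itself mean the linear form is appropriate — check the residuals.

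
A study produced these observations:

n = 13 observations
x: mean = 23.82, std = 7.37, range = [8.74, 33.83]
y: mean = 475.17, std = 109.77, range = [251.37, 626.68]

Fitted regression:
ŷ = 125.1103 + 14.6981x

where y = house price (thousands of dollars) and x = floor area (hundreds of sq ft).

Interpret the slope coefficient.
For each additional hundred sq ft of floor area, predicted house price increases by approximately 14.6981 thousand dollars.

The slope β₁ = 14.6981 gives the rate at which the fitted house price changes with floor area.

Interpretation:
- Floor area up by 1 hundred sq ft → predicted house price increases by 14.6981 thousand dollars
- This is a linear approximation: the same per-unit change is assumed across the whole observed x range

The intercept β₀ = 125.1103 is the predicted house price when floor area = 0; since the smallest observed x is 8.74, this is an extrapolation and mainly anchors the line.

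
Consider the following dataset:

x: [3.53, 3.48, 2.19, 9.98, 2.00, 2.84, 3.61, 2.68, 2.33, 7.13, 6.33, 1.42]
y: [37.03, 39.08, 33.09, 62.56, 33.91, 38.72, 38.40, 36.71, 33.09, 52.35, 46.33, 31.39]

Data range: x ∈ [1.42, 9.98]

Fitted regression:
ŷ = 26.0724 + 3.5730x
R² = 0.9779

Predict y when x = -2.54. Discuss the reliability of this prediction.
The equation gives ŷ = 16.9970; however x = -2.54 is 3.96 units below the observed range, so this extrapolated value should not be trusted.

Prediction calculation:
ŷ = 26.0724 + 3.5730 × (-2.54)
ŷ = 16.9970

Reliability:
- Data range: x ∈ [1.42, 9.98]
- Prediction point: x = -2.54 is 3.96 units below the observed range → this is EXTRAPOLATION, not interpolation

Why that matters here:
- There are no observations near this x to validate the fitted line there
- The standard error of prediction grows with (x − x̄)², and x = -2.54 is far from x̄ = 3.96
- Real relationships often flatten, saturate, or turn nonlinear at extremes

The R² = 0.9779 only validates the fit within [1.42, 9.98]; treat ŷ = 16.9970 with caution.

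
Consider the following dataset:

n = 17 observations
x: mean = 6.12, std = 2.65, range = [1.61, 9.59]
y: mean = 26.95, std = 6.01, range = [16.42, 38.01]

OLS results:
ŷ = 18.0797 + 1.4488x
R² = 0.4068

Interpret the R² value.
About 40.68% of the variability in y is accounted for by the regression on x (R² = 0.4068) — a moderate linear fit.

R² (coefficient of determination) measures the proportion of variance in y explained by the regression model.

Here R² = 0.4068:
- Explained: 40.68% of the variation in y
- Unexplained (residual): 100% − 40.68% = 59.32%
- Rule of thumb (below 0.3 weak; 0.3 to below 0.7 moderate; 0.7 and above strong) → moderate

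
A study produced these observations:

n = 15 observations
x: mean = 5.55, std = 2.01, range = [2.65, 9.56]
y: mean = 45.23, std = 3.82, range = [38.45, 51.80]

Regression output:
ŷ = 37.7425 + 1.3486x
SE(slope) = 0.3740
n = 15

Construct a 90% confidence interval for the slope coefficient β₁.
The 90% CI for β₁ is (0.6863, 2.0109)

Confidence interval for the slope:

The 90% CI for β₁ is: β̂₁ ± t*(α/2, n-2) × SE(β̂₁)

Step 1: Find critical t-value
- Confidence level = 0.9
- Degrees of freedom = n - 2 = 15 - 2 = 13
- t*(α/2, 13) = 1.7709

Step 2: Calculate margin of error
Margin = 1.7709 × 0.3740 = 0.6623

Step 3: Construct interval
CI = 1.3486 ± 0.6623
CI = (0.6863, 2.0109)

Interpretation: We are 90% confident that the true slope β₁ lies between 0.6863 and 2.0109.
The interval does not include 0, suggesting a significant linear relationship.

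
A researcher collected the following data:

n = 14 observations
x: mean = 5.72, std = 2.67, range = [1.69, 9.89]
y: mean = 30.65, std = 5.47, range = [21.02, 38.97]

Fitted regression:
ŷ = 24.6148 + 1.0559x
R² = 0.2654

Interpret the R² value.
About 26.54% of the variability in y is accounted for by the regression on x (R² = 0.2654) — a weak linear fit.

The coefficient of determination R² is the fraction of the total variation in y that the fitted line accounts for.

Here R² = 0.2654:
- Explained: 26.54% of the variation in y
- Unexplained (residual): 100% − 26.54% = 73.46%
- Rule of thumb (below 0.3 weak; 0.3 to below 0.7 moderate; 0.7 and above strong) → weak

Note: R² never decreases when predictors are added, so it should not be used alone to compare models of different size.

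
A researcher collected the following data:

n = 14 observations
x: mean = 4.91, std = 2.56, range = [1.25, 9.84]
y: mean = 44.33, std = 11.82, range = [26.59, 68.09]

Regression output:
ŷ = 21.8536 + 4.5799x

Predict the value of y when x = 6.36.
ŷ = 50.9818

x = 6.36 lies inside the observed range [1.25, 9.84], so the fitted equation applies directly:

ŷ = 21.8536 + 4.5799 × 6.36
ŷ = 21.8536 + 29.1282
ŷ = 50.9818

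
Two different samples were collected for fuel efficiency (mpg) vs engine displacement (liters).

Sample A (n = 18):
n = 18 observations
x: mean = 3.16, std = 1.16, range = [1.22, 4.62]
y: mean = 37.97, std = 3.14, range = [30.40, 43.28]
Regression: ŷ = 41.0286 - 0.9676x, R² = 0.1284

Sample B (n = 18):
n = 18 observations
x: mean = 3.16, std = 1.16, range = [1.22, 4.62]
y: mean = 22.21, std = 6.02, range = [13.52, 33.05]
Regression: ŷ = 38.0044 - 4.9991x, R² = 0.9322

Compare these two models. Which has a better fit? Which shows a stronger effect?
Model B has the better fit (R² = 0.9322 vs 0.1284). Model B shows the stronger effect (|β₁| = 4.9991 vs 0.9676).

Model Comparison:

Goodness of fit (R²):
- Model A: R² = 0.1284 → 12.84% of variance in fuel efficiency explained
- Model B: R² = 0.9322 → 93.22% of variance in fuel efficiency explained
- 0.9322 > 0.1284 → Model B has the better fit

Effect size (slope magnitude):
- Model A: β₁ = -0.9676 → predicted fuel efficiency falls 0.9676 mpg per additional liter of engine displacement
- Model B: β₁ = -4.9991 → predicted fuel efficiency falls 4.9991 mpg per additional liter of engine displacement
- |-0.9676| < |-4.9991| → Model B shows the stronger marginal effect

Notes:
- R² measures how tightly points cluster around the line; β₁ measures how steep the line is — they answer different questions.
- A better fit (higher R²) doesn't necessarily mean a more important relationship.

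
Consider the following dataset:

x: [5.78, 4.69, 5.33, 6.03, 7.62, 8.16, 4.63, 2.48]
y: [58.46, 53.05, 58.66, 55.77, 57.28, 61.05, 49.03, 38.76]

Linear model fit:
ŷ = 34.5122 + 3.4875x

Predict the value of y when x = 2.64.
ŷ = 43.7192

Plug x = 2.64 into the fitted line:

ŷ = 34.5122 + 3.4875 × 2.64
ŷ = 34.5122 + 9.2070
ŷ = 43.7192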